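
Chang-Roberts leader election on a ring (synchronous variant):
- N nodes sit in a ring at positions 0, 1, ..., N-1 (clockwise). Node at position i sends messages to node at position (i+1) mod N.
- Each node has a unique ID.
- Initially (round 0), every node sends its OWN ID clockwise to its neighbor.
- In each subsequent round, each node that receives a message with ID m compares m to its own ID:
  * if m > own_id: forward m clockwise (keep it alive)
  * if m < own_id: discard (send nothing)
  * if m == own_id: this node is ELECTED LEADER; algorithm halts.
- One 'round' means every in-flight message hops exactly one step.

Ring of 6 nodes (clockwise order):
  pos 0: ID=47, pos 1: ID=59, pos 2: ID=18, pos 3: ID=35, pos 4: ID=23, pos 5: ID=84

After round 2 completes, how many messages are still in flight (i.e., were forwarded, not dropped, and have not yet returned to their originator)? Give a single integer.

Answer: 2

Derivation:
Round 1: pos1(id59) recv 47: drop; pos2(id18) recv 59: fwd; pos3(id35) recv 18: drop; pos4(id23) recv 35: fwd; pos5(id84) recv 23: drop; pos0(id47) recv 84: fwd
Round 2: pos3(id35) recv 59: fwd; pos5(id84) recv 35: drop; pos1(id59) recv 84: fwd
After round 2: 2 messages still in flight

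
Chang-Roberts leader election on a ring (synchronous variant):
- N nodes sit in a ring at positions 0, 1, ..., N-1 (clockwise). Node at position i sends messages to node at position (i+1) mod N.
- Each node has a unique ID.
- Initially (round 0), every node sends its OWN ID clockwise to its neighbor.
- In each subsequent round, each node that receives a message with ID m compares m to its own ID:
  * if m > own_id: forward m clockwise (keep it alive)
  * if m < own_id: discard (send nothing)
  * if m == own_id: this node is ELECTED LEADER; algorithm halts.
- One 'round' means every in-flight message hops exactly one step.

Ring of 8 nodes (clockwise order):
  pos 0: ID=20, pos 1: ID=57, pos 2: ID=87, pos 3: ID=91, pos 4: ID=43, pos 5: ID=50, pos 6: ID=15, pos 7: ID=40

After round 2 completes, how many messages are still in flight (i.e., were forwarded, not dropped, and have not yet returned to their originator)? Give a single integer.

Answer: 2

Derivation:
Round 1: pos1(id57) recv 20: drop; pos2(id87) recv 57: drop; pos3(id91) recv 87: drop; pos4(id43) recv 91: fwd; pos5(id50) recv 43: drop; pos6(id15) recv 50: fwd; pos7(id40) recv 15: drop; pos0(id20) recv 40: fwd
Round 2: pos5(id50) recv 91: fwd; pos7(id40) recv 50: fwd; pos1(id57) recv 40: drop
After round 2: 2 messages still in flight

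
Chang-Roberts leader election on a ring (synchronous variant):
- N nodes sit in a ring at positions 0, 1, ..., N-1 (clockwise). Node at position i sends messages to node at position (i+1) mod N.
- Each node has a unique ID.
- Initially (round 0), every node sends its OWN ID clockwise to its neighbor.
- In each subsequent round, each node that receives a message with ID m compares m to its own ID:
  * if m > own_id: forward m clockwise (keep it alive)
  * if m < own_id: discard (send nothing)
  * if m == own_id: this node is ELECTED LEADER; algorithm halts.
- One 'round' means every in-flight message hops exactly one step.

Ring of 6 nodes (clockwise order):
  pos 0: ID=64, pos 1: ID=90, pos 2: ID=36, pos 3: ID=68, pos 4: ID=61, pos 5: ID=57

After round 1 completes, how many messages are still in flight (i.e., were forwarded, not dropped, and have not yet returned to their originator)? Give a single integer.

Round 1: pos1(id90) recv 64: drop; pos2(id36) recv 90: fwd; pos3(id68) recv 36: drop; pos4(id61) recv 68: fwd; pos5(id57) recv 61: fwd; pos0(id64) recv 57: drop
After round 1: 3 messages still in flight

Answer: 3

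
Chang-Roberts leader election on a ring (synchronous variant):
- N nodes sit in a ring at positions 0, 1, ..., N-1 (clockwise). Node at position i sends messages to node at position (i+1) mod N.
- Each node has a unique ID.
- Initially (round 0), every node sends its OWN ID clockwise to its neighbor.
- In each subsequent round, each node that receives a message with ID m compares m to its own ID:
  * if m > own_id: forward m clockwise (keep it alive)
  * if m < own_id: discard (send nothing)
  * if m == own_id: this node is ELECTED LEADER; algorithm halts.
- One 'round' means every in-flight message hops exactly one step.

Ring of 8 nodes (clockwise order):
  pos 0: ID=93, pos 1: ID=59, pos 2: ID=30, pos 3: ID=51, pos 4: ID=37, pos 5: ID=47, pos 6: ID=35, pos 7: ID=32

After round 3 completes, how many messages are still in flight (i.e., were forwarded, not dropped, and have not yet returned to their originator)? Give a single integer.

Round 1: pos1(id59) recv 93: fwd; pos2(id30) recv 59: fwd; pos3(id51) recv 30: drop; pos4(id37) recv 51: fwd; pos5(id47) recv 37: drop; pos6(id35) recv 47: fwd; pos7(id32) recv 35: fwd; pos0(id93) recv 32: drop
Round 2: pos2(id30) recv 93: fwd; pos3(id51) recv 59: fwd; pos5(id47) recv 51: fwd; pos7(id32) recv 47: fwd; pos0(id93) recv 35: drop
Round 3: pos3(id51) recv 93: fwd; pos4(id37) recv 59: fwd; pos6(id35) recv 51: fwd; pos0(id93) recv 47: drop
After round 3: 3 messages still in flight

Answer: 3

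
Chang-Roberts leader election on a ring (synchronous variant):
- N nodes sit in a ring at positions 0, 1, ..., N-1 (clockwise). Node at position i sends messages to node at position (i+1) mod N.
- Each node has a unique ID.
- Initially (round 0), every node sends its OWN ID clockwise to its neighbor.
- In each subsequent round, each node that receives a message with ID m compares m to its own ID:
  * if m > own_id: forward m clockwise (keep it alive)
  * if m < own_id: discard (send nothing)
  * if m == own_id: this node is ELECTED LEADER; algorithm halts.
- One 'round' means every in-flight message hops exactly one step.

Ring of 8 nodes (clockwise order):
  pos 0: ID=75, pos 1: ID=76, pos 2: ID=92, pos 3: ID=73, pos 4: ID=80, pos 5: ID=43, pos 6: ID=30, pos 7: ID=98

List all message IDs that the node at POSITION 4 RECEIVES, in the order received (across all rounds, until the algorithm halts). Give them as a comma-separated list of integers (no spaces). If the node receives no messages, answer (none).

Answer: 73,92,98

Derivation:
Round 1: pos1(id76) recv 75: drop; pos2(id92) recv 76: drop; pos3(id73) recv 92: fwd; pos4(id80) recv 73: drop; pos5(id43) recv 80: fwd; pos6(id30) recv 43: fwd; pos7(id98) recv 30: drop; pos0(id75) recv 98: fwd
Round 2: pos4(id80) recv 92: fwd; pos6(id30) recv 80: fwd; pos7(id98) recv 43: drop; pos1(id76) recv 98: fwd
Round 3: pos5(id43) recv 92: fwd; pos7(id98) recv 80: drop; pos2(id92) recv 98: fwd
Round 4: pos6(id30) recv 92: fwd; pos3(id73) recv 98: fwd
Round 5: pos7(id98) recv 92: drop; pos4(id80) recv 98: fwd
Round 6: pos5(id43) recv 98: fwd
Round 7: pos6(id30) recv 98: fwd
Round 8: pos7(id98) recv 98: ELECTED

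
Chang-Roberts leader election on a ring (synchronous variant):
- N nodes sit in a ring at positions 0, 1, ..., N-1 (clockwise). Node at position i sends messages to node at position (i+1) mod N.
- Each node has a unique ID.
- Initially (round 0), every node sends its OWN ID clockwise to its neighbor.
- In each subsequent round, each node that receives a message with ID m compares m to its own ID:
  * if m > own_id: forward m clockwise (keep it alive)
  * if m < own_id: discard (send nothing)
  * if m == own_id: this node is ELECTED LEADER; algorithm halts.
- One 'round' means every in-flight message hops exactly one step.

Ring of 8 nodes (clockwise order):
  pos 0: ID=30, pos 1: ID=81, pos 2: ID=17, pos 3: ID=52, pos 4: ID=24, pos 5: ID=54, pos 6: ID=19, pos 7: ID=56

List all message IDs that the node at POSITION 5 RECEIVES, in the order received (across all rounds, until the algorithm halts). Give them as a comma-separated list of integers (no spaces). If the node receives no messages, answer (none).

Answer: 24,52,81

Derivation:
Round 1: pos1(id81) recv 30: drop; pos2(id17) recv 81: fwd; pos3(id52) recv 17: drop; pos4(id24) recv 52: fwd; pos5(id54) recv 24: drop; pos6(id19) recv 54: fwd; pos7(id56) recv 19: drop; pos0(id30) recv 56: fwd
Round 2: pos3(id52) recv 81: fwd; pos5(id54) recv 52: drop; pos7(id56) recv 54: drop; pos1(id81) recv 56: drop
Round 3: pos4(id24) recv 81: fwd
Round 4: pos5(id54) recv 81: fwd
Round 5: pos6(id19) recv 81: fwd
Round 6: pos7(id56) recv 81: fwd
Round 7: pos0(id30) recv 81: fwd
Round 8: pos1(id81) recv 81: ELECTED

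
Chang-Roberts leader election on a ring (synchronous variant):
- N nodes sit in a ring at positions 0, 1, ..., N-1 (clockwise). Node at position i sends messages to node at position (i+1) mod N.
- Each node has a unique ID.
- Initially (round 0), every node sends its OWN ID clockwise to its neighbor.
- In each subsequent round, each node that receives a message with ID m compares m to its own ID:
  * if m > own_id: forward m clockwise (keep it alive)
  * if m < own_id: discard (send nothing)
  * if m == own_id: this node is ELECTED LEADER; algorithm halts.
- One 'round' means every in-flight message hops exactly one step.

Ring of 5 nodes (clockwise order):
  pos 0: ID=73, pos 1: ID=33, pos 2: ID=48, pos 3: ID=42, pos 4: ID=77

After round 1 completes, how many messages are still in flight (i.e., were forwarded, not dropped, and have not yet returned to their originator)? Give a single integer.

Answer: 3

Derivation:
Round 1: pos1(id33) recv 73: fwd; pos2(id48) recv 33: drop; pos3(id42) recv 48: fwd; pos4(id77) recv 42: drop; pos0(id73) recv 77: fwd
After round 1: 3 messages still in flight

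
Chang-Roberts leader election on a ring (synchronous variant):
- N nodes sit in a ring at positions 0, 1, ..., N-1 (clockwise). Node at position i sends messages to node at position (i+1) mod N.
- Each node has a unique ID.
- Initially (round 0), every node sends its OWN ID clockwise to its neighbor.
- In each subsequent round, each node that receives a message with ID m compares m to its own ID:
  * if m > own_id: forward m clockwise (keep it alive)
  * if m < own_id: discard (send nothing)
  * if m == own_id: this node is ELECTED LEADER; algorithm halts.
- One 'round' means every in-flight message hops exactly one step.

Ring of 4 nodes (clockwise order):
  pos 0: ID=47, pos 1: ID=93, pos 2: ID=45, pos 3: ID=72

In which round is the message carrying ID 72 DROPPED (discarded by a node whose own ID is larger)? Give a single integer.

Answer: 2

Derivation:
Round 1: pos1(id93) recv 47: drop; pos2(id45) recv 93: fwd; pos3(id72) recv 45: drop; pos0(id47) recv 72: fwd
Round 2: pos3(id72) recv 93: fwd; pos1(id93) recv 72: drop
Round 3: pos0(id47) recv 93: fwd
Round 4: pos1(id93) recv 93: ELECTED
Message ID 72 originates at pos 3; dropped at pos 1 in round 2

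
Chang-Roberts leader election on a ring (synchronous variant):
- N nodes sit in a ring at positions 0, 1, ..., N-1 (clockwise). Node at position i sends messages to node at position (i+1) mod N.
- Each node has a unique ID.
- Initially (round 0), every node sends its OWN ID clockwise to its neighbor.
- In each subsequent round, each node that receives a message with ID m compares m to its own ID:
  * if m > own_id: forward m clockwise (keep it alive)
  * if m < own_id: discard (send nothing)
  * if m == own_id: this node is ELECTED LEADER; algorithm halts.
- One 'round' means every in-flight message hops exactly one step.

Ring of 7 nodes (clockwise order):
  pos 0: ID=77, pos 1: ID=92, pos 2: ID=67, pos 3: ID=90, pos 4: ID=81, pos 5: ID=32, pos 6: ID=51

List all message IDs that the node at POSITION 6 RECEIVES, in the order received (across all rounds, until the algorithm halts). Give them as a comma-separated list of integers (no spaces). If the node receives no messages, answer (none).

Round 1: pos1(id92) recv 77: drop; pos2(id67) recv 92: fwd; pos3(id90) recv 67: drop; pos4(id81) recv 90: fwd; pos5(id32) recv 81: fwd; pos6(id51) recv 32: drop; pos0(id77) recv 51: drop
Round 2: pos3(id90) recv 92: fwd; pos5(id32) recv 90: fwd; pos6(id51) recv 81: fwd
Round 3: pos4(id81) recv 92: fwd; pos6(id51) recv 90: fwd; pos0(id77) recv 81: fwd
Round 4: pos5(id32) recv 92: fwd; pos0(id77) recv 90: fwd; pos1(id92) recv 81: drop
Round 5: pos6(id51) recv 92: fwd; pos1(id92) recv 90: drop
Round 6: pos0(id77) recv 92: fwd
Round 7: pos1(id92) recv 92: ELECTED

Answer: 32,81,90,92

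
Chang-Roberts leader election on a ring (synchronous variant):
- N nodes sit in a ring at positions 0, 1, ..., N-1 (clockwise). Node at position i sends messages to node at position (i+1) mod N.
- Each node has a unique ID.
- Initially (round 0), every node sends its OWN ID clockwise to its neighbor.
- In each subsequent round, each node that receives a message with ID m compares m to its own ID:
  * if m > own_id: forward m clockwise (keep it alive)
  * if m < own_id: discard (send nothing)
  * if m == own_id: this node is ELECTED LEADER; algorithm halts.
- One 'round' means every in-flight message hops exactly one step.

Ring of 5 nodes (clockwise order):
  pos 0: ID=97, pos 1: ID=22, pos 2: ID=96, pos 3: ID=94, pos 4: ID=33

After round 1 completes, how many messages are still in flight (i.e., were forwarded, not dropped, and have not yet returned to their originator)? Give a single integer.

Round 1: pos1(id22) recv 97: fwd; pos2(id96) recv 22: drop; pos3(id94) recv 96: fwd; pos4(id33) recv 94: fwd; pos0(id97) recv 33: drop
After round 1: 3 messages still in flight

Answer: 3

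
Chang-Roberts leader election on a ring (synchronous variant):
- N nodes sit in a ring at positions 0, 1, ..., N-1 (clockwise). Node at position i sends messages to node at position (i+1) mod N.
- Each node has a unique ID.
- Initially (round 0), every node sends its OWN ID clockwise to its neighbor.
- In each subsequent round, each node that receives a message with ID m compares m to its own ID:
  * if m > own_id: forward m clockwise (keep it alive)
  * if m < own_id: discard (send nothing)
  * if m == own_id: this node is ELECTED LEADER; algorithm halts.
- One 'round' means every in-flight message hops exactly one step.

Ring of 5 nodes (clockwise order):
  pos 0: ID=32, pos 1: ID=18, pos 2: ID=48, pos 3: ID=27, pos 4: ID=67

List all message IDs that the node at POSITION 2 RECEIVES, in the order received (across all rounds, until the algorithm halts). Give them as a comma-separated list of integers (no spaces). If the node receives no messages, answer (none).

Round 1: pos1(id18) recv 32: fwd; pos2(id48) recv 18: drop; pos3(id27) recv 48: fwd; pos4(id67) recv 27: drop; pos0(id32) recv 67: fwd
Round 2: pos2(id48) recv 32: drop; pos4(id67) recv 48: drop; pos1(id18) recv 67: fwd
Round 3: pos2(id48) recv 67: fwd
Round 4: pos3(id27) recv 67: fwd
Round 5: pos4(id67) recv 67: ELECTED

Answer: 18,32,67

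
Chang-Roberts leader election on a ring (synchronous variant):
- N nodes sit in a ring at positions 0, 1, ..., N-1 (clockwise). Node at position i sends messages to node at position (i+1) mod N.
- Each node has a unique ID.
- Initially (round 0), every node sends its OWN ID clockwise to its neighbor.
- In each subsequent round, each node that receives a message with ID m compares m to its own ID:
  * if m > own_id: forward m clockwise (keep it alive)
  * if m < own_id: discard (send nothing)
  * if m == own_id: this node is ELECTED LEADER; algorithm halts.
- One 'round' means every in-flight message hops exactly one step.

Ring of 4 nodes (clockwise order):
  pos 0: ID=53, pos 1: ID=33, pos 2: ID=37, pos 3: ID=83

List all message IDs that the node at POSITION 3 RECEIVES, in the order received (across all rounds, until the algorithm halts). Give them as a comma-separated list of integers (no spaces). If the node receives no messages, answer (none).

Answer: 37,53,83

Derivation:
Round 1: pos1(id33) recv 53: fwd; pos2(id37) recv 33: drop; pos3(id83) recv 37: drop; pos0(id53) recv 83: fwd
Round 2: pos2(id37) recv 53: fwd; pos1(id33) recv 83: fwd
Round 3: pos3(id83) recv 53: drop; pos2(id37) recv 83: fwd
Round 4: pos3(id83) recv 83: ELECTED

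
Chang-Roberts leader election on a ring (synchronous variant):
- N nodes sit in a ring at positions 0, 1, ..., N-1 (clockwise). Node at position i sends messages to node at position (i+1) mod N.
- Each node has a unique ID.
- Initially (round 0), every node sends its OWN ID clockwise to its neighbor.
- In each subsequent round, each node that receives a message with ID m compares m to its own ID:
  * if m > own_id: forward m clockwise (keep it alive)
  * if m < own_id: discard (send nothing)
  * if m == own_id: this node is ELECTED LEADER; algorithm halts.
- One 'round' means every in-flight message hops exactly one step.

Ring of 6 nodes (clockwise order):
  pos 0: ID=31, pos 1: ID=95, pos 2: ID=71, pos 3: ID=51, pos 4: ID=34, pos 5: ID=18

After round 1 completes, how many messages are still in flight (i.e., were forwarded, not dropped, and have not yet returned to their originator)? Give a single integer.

Round 1: pos1(id95) recv 31: drop; pos2(id71) recv 95: fwd; pos3(id51) recv 71: fwd; pos4(id34) recv 51: fwd; pos5(id18) recv 34: fwd; pos0(id31) recv 18: drop
After round 1: 4 messages still in flight

Answer: 4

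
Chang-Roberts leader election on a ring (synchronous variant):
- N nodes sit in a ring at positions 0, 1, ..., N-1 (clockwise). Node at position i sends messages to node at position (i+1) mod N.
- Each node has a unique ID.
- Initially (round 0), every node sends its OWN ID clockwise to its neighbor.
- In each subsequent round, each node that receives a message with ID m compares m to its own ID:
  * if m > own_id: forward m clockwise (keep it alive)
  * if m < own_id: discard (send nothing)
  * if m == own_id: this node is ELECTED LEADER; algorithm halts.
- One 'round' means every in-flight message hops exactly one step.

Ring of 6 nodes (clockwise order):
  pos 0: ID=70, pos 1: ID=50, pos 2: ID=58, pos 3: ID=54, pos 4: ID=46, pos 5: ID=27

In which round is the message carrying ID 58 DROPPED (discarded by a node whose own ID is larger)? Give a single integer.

Round 1: pos1(id50) recv 70: fwd; pos2(id58) recv 50: drop; pos3(id54) recv 58: fwd; pos4(id46) recv 54: fwd; pos5(id27) recv 46: fwd; pos0(id70) recv 27: drop
Round 2: pos2(id58) recv 70: fwd; pos4(id46) recv 58: fwd; pos5(id27) recv 54: fwd; pos0(id70) recv 46: drop
Round 3: pos3(id54) recv 70: fwd; pos5(id27) recv 58: fwd; pos0(id70) recv 54: drop
Round 4: pos4(id46) recv 70: fwd; pos0(id70) recv 58: drop
Round 5: pos5(id27) recv 70: fwd
Round 6: pos0(id70) recv 70: ELECTED
Message ID 58 originates at pos 2; dropped at pos 0 in round 4

Answer: 4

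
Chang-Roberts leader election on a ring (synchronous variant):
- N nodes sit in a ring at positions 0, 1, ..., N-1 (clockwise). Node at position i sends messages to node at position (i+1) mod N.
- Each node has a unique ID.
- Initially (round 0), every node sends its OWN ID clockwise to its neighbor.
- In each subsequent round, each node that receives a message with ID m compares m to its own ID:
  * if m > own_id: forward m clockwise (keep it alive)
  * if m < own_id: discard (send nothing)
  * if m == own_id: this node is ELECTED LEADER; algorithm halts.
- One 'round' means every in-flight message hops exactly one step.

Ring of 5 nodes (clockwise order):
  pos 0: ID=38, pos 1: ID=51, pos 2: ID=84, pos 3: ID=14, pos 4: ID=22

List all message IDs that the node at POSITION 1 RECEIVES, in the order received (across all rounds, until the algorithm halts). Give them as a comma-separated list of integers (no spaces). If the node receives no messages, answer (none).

Round 1: pos1(id51) recv 38: drop; pos2(id84) recv 51: drop; pos3(id14) recv 84: fwd; pos4(id22) recv 14: drop; pos0(id38) recv 22: drop
Round 2: pos4(id22) recv 84: fwd
Round 3: pos0(id38) recv 84: fwd
Round 4: pos1(id51) recv 84: fwd
Round 5: pos2(id84) recv 84: ELECTED

Answer: 38,84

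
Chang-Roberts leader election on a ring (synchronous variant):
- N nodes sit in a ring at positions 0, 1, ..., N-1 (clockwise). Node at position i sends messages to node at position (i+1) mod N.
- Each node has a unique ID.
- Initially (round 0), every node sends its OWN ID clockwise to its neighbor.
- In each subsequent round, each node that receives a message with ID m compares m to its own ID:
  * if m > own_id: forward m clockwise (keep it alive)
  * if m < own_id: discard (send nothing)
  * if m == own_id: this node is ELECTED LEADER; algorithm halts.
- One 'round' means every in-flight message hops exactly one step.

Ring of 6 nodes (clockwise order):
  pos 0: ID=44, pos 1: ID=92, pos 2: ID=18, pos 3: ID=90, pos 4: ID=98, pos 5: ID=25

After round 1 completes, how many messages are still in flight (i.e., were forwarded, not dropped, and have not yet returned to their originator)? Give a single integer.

Answer: 2

Derivation:
Round 1: pos1(id92) recv 44: drop; pos2(id18) recv 92: fwd; pos3(id90) recv 18: drop; pos4(id98) recv 90: drop; pos5(id25) recv 98: fwd; pos0(id44) recv 25: drop
After round 1: 2 messages still in flight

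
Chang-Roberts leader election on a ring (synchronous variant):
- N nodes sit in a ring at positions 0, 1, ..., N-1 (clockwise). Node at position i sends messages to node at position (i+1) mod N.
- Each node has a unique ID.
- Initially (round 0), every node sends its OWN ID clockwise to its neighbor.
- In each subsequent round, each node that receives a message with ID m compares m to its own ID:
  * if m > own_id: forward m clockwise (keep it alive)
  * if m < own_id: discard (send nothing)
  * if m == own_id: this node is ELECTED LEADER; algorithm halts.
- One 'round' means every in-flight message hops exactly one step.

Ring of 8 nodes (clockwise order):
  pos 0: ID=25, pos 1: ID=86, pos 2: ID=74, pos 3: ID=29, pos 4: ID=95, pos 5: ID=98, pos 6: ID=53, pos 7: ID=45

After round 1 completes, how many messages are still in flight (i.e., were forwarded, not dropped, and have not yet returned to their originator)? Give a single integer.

Round 1: pos1(id86) recv 25: drop; pos2(id74) recv 86: fwd; pos3(id29) recv 74: fwd; pos4(id95) recv 29: drop; pos5(id98) recv 95: drop; pos6(id53) recv 98: fwd; pos7(id45) recv 53: fwd; pos0(id25) recv 45: fwd
After round 1: 5 messages still in flight

Answer: 5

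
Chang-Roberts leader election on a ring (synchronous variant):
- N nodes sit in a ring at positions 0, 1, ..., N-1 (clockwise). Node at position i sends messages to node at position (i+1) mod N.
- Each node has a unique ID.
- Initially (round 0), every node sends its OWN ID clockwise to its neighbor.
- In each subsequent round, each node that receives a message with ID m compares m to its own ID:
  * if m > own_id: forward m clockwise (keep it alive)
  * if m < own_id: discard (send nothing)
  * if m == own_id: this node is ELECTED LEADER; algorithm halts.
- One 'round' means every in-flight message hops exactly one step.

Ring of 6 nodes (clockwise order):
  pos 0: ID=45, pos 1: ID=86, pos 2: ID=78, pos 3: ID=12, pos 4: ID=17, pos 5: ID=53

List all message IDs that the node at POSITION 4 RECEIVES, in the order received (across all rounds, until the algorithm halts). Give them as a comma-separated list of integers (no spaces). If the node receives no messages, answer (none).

Round 1: pos1(id86) recv 45: drop; pos2(id78) recv 86: fwd; pos3(id12) recv 78: fwd; pos4(id17) recv 12: drop; pos5(id53) recv 17: drop; pos0(id45) recv 53: fwd
Round 2: pos3(id12) recv 86: fwd; pos4(id17) recv 78: fwd; pos1(id86) recv 53: drop
Round 3: pos4(id17) recv 86: fwd; pos5(id53) recv 78: fwd
Round 4: pos5(id53) recv 86: fwd; pos0(id45) recv 78: fwd
Round 5: pos0(id45) recv 86: fwd; pos1(id86) recv 78: drop
Round 6: pos1(id86) recv 86: ELECTED

Answer: 12,78,86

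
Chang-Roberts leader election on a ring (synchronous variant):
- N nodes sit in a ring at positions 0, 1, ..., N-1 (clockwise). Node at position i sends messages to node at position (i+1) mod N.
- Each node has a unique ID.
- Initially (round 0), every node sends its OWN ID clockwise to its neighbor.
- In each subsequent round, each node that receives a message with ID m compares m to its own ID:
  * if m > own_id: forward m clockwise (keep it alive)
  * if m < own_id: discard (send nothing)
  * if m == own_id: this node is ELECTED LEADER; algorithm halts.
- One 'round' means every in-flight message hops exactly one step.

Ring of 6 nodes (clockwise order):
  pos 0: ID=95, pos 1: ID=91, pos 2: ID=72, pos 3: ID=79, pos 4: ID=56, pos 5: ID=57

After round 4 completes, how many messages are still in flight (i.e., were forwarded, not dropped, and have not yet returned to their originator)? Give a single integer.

Round 1: pos1(id91) recv 95: fwd; pos2(id72) recv 91: fwd; pos3(id79) recv 72: drop; pos4(id56) recv 79: fwd; pos5(id57) recv 56: drop; pos0(id95) recv 57: drop
Round 2: pos2(id72) recv 95: fwd; pos3(id79) recv 91: fwd; pos5(id57) recv 79: fwd
Round 3: pos3(id79) recv 95: fwd; pos4(id56) recv 91: fwd; pos0(id95) recv 79: drop
Round 4: pos4(id56) recv 95: fwd; pos5(id57) recv 91: fwd
After round 4: 2 messages still in flight

Answer: 2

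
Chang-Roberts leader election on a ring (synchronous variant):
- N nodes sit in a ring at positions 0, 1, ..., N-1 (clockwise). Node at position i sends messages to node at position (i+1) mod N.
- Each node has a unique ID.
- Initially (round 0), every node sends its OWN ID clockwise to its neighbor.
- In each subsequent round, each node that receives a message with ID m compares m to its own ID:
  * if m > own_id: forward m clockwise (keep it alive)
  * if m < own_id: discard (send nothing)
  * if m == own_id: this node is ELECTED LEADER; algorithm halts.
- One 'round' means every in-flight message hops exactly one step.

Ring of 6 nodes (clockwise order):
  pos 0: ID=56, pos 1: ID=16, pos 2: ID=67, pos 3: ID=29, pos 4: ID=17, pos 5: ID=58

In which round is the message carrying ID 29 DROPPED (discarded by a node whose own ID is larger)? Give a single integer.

Round 1: pos1(id16) recv 56: fwd; pos2(id67) recv 16: drop; pos3(id29) recv 67: fwd; pos4(id17) recv 29: fwd; pos5(id58) recv 17: drop; pos0(id56) recv 58: fwd
Round 2: pos2(id67) recv 56: drop; pos4(id17) recv 67: fwd; pos5(id58) recv 29: drop; pos1(id16) recv 58: fwd
Round 3: pos5(id58) recv 67: fwd; pos2(id67) recv 58: drop
Round 4: pos0(id56) recv 67: fwd
Round 5: pos1(id16) recv 67: fwd
Round 6: pos2(id67) recv 67: ELECTED
Message ID 29 originates at pos 3; dropped at pos 5 in round 2

Answer: 2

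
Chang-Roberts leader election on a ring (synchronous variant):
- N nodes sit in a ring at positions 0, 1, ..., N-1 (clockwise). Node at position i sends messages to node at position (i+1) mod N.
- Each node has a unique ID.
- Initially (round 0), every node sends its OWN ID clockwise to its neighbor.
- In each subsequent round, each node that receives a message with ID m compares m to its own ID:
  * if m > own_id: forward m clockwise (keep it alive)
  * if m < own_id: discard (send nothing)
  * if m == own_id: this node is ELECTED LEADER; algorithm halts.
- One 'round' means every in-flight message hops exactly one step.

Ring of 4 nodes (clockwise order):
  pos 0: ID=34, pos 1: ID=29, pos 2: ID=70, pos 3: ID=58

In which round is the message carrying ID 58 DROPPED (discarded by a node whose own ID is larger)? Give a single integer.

Answer: 3

Derivation:
Round 1: pos1(id29) recv 34: fwd; pos2(id70) recv 29: drop; pos3(id58) recv 70: fwd; pos0(id34) recv 58: fwd
Round 2: pos2(id70) recv 34: drop; pos0(id34) recv 70: fwd; pos1(id29) recv 58: fwd
Round 3: pos1(id29) recv 70: fwd; pos2(id70) recv 58: drop
Round 4: pos2(id70) recv 70: ELECTED
Message ID 58 originates at pos 3; dropped at pos 2 in round 3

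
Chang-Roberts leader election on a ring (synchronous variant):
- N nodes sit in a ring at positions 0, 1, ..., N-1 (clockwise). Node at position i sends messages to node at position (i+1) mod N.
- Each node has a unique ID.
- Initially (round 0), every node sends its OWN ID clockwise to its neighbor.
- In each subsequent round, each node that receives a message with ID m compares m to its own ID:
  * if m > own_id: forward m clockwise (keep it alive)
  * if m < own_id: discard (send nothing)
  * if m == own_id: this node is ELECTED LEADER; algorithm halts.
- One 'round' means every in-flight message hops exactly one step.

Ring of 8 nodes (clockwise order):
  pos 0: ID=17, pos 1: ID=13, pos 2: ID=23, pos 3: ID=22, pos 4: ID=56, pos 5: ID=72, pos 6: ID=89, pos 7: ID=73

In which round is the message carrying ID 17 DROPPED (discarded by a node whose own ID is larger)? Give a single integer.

Answer: 2

Derivation:
Round 1: pos1(id13) recv 17: fwd; pos2(id23) recv 13: drop; pos3(id22) recv 23: fwd; pos4(id56) recv 22: drop; pos5(id72) recv 56: drop; pos6(id89) recv 72: drop; pos7(id73) recv 89: fwd; pos0(id17) recv 73: fwd
Round 2: pos2(id23) recv 17: drop; pos4(id56) recv 23: drop; pos0(id17) recv 89: fwd; pos1(id13) recv 73: fwd
Round 3: pos1(id13) recv 89: fwd; pos2(id23) recv 73: fwd
Round 4: pos2(id23) recv 89: fwd; pos3(id22) recv 73: fwd
Round 5: pos3(id22) recv 89: fwd; pos4(id56) recv 73: fwd
Round 6: pos4(id56) recv 89: fwd; pos5(id72) recv 73: fwd
Round 7: pos5(id72) recv 89: fwd; pos6(id89) recv 73: drop
Round 8: pos6(id89) recv 89: ELECTED
Message ID 17 originates at pos 0; dropped at pos 2 in round 2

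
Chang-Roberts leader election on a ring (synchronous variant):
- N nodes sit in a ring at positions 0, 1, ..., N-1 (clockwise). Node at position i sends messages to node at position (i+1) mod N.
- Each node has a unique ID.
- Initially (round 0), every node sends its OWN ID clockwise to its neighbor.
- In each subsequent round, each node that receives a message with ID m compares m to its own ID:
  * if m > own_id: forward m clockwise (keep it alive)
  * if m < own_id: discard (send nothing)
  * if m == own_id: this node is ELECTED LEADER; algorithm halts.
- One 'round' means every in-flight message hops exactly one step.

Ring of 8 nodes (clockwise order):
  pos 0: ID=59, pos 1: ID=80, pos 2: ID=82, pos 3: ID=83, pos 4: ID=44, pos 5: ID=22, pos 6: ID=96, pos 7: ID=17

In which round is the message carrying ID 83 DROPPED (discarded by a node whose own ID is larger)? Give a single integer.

Answer: 3

Derivation:
Round 1: pos1(id80) recv 59: drop; pos2(id82) recv 80: drop; pos3(id83) recv 82: drop; pos4(id44) recv 83: fwd; pos5(id22) recv 44: fwd; pos6(id96) recv 22: drop; pos7(id17) recv 96: fwd; pos0(id59) recv 17: drop
Round 2: pos5(id22) recv 83: fwd; pos6(id96) recv 44: drop; pos0(id59) recv 96: fwd
Round 3: pos6(id96) recv 83: drop; pos1(id80) recv 96: fwd
Round 4: pos2(id82) recv 96: fwd
Round 5: pos3(id83) recv 96: fwd
Round 6: pos4(id44) recv 96: fwd
Round 7: pos5(id22) recv 96: fwd
Round 8: pos6(id96) recv 96: ELECTED
Message ID 83 originates at pos 3; dropped at pos 6 in round 3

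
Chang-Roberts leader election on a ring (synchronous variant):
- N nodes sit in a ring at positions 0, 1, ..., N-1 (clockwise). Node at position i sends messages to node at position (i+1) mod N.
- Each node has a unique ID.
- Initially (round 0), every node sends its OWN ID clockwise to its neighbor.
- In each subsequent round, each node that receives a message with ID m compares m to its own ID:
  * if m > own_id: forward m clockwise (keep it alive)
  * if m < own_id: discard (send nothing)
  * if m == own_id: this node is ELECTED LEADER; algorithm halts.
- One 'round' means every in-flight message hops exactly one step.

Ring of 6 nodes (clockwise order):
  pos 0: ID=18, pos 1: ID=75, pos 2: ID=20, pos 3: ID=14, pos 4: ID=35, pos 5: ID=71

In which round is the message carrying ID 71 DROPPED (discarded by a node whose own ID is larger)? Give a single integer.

Answer: 2

Derivation:
Round 1: pos1(id75) recv 18: drop; pos2(id20) recv 75: fwd; pos3(id14) recv 20: fwd; pos4(id35) recv 14: drop; pos5(id71) recv 35: drop; pos0(id18) recv 71: fwd
Round 2: pos3(id14) recv 75: fwd; pos4(id35) recv 20: drop; pos1(id75) recv 71: drop
Round 3: pos4(id35) recv 75: fwd
Round 4: pos5(id71) recv 75: fwd
Round 5: pos0(id18) recv 75: fwd
Round 6: pos1(id75) recv 75: ELECTED
Message ID 71 originates at pos 5; dropped at pos 1 in round 2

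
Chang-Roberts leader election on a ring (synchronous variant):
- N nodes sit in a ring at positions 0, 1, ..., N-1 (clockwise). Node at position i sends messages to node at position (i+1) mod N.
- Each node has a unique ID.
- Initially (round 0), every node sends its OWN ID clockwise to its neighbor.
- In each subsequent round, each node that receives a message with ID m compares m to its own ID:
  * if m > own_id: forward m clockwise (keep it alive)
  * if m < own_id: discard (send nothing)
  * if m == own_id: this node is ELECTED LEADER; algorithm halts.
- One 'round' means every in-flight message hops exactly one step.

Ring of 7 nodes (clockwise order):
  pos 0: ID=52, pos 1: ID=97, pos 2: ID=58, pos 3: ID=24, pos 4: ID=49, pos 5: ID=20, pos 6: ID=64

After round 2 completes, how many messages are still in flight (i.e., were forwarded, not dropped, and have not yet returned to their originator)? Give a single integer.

Round 1: pos1(id97) recv 52: drop; pos2(id58) recv 97: fwd; pos3(id24) recv 58: fwd; pos4(id49) recv 24: drop; pos5(id20) recv 49: fwd; pos6(id64) recv 20: drop; pos0(id52) recv 64: fwd
Round 2: pos3(id24) recv 97: fwd; pos4(id49) recv 58: fwd; pos6(id64) recv 49: drop; pos1(id97) recv 64: drop
After round 2: 2 messages still in flight

Answer: 2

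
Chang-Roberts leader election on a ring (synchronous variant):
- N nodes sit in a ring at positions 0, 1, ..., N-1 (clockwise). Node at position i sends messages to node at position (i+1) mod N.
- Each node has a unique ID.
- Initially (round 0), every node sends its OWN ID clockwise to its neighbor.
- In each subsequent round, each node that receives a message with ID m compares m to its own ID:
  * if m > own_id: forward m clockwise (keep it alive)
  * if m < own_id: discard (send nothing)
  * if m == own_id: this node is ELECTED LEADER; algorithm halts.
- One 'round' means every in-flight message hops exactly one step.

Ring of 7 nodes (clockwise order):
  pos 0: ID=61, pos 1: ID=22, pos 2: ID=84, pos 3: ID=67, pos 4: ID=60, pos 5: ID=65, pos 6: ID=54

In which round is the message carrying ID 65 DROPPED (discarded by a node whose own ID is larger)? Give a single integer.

Answer: 4

Derivation:
Round 1: pos1(id22) recv 61: fwd; pos2(id84) recv 22: drop; pos3(id67) recv 84: fwd; pos4(id60) recv 67: fwd; pos5(id65) recv 60: drop; pos6(id54) recv 65: fwd; pos0(id61) recv 54: drop
Round 2: pos2(id84) recv 61: drop; pos4(id60) recv 84: fwd; pos5(id65) recv 67: fwd; pos0(id61) recv 65: fwd
Round 3: pos5(id65) recv 84: fwd; pos6(id54) recv 67: fwd; pos1(id22) recv 65: fwd
Round 4: pos6(id54) recv 84: fwd; pos0(id61) recv 67: fwd; pos2(id84) recv 65: drop
Round 5: pos0(id61) recv 84: fwd; pos1(id22) recv 67: fwd
Round 6: pos1(id22) recv 84: fwd; pos2(id84) recv 67: drop
Round 7: pos2(id84) recv 84: ELECTED
Message ID 65 originates at pos 5; dropped at pos 2 in round 4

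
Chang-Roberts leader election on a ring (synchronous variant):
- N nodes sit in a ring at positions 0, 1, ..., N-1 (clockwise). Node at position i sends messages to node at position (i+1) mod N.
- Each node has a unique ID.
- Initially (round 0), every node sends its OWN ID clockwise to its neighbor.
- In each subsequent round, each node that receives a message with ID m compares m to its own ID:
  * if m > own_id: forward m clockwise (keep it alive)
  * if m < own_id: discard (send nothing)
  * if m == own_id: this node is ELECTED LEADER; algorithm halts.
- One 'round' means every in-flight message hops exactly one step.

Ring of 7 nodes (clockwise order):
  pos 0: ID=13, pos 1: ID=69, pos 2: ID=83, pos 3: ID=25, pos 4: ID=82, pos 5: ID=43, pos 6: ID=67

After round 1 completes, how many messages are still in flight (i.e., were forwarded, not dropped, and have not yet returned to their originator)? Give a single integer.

Answer: 3

Derivation:
Round 1: pos1(id69) recv 13: drop; pos2(id83) recv 69: drop; pos3(id25) recv 83: fwd; pos4(id82) recv 25: drop; pos5(id43) recv 82: fwd; pos6(id67) recv 43: drop; pos0(id13) recv 67: fwd
After round 1: 3 messages still in flight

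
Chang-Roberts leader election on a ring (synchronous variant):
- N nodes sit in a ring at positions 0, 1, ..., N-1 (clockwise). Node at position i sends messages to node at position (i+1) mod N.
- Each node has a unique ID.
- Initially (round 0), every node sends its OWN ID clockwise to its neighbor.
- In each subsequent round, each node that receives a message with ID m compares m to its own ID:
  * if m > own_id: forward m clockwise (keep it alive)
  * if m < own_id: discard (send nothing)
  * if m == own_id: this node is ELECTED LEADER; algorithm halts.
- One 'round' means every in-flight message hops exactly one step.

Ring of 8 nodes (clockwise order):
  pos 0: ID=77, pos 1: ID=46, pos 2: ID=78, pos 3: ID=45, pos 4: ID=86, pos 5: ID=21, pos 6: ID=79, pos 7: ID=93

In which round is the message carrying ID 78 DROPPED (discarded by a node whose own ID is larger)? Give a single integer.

Answer: 2

Derivation:
Round 1: pos1(id46) recv 77: fwd; pos2(id78) recv 46: drop; pos3(id45) recv 78: fwd; pos4(id86) recv 45: drop; pos5(id21) recv 86: fwd; pos6(id79) recv 21: drop; pos7(id93) recv 79: drop; pos0(id77) recv 93: fwd
Round 2: pos2(id78) recv 77: drop; pos4(id86) recv 78: drop; pos6(id79) recv 86: fwd; pos1(id46) recv 93: fwd
Round 3: pos7(id93) recv 86: drop; pos2(id78) recv 93: fwd
Round 4: pos3(id45) recv 93: fwd
Round 5: pos4(id86) recv 93: fwd
Round 6: pos5(id21) recv 93: fwd
Round 7: pos6(id79) recv 93: fwd
Round 8: pos7(id93) recv 93: ELECTED
Message ID 78 originates at pos 2; dropped at pos 4 in round 2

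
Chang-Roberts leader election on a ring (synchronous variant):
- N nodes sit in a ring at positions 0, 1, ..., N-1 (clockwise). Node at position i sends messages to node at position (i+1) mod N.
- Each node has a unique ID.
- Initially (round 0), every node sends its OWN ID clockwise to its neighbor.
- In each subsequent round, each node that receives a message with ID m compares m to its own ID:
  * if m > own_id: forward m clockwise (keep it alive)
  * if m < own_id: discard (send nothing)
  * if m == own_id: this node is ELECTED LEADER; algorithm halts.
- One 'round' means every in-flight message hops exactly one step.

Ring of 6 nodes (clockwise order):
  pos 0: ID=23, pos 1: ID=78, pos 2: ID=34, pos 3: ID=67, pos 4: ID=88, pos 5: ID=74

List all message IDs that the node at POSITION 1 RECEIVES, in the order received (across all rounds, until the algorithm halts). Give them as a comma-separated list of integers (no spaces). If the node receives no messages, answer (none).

Round 1: pos1(id78) recv 23: drop; pos2(id34) recv 78: fwd; pos3(id67) recv 34: drop; pos4(id88) recv 67: drop; pos5(id74) recv 88: fwd; pos0(id23) recv 74: fwd
Round 2: pos3(id67) recv 78: fwd; pos0(id23) recv 88: fwd; pos1(id78) recv 74: drop
Round 3: pos4(id88) recv 78: drop; pos1(id78) recv 88: fwd
Round 4: pos2(id34) recv 88: fwd
Round 5: pos3(id67) recv 88: fwd
Round 6: pos4(id88) recv 88: ELECTED

Answer: 23,74,88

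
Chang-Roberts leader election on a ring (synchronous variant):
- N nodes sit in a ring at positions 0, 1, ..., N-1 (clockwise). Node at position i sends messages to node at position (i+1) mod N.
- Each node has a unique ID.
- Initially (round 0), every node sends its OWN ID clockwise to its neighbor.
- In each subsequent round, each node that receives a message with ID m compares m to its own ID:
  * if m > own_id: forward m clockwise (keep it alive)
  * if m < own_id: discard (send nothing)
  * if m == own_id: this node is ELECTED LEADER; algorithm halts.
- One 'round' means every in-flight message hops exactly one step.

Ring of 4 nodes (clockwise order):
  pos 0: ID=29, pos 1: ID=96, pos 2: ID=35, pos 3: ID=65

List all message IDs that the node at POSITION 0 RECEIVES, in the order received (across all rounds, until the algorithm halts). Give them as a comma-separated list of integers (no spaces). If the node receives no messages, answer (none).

Answer: 65,96

Derivation:
Round 1: pos1(id96) recv 29: drop; pos2(id35) recv 96: fwd; pos3(id65) recv 35: drop; pos0(id29) recv 65: fwd
Round 2: pos3(id65) recv 96: fwd; pos1(id96) recv 65: drop
Round 3: pos0(id29) recv 96: fwd
Round 4: pos1(id96) recv 96: ELECTED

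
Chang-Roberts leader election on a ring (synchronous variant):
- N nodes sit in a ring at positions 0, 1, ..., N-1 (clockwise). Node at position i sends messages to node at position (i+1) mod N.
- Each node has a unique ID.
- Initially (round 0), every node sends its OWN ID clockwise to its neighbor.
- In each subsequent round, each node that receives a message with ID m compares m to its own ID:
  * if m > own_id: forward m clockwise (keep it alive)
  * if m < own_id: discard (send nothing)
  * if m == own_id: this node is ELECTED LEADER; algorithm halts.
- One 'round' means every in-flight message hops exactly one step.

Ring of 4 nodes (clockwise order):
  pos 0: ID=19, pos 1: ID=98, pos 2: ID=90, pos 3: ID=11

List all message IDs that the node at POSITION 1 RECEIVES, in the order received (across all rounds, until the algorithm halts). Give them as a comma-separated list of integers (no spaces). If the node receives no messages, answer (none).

Answer: 19,90,98

Derivation:
Round 1: pos1(id98) recv 19: drop; pos2(id90) recv 98: fwd; pos3(id11) recv 90: fwd; pos0(id19) recv 11: drop
Round 2: pos3(id11) recv 98: fwd; pos0(id19) recv 90: fwd
Round 3: pos0(id19) recv 98: fwd; pos1(id98) recv 90: drop
Round 4: pos1(id98) recv 98: ELECTED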